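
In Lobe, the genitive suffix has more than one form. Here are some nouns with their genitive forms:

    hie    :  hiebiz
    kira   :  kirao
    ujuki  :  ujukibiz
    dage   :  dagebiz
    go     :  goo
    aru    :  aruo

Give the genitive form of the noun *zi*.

The pattern is front/back vowel harmony: -biz when the last vowel of the stem is a front vowel (*hie*, *ujuki*, *dage*); -o when the last vowel of the stem is a back vowel (*kira*, *go*, *aru*).
*zi* — last vowel /i/ (a front vowel) → -biz → *zibiz*.

zibiz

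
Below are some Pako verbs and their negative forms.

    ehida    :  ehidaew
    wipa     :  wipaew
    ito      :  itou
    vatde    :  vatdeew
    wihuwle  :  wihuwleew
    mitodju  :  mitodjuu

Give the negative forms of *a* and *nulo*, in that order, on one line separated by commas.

The pattern is rounding harmony: -u when the last vowel of the stem is a rounded vowel (*ito*, *mitodju*); -ew when the last vowel of the stem is an unrounded vowel (*ehida*, *wipa*, *vatde*, *wihuwle*).
The last vowel of *a* is /a/, which is an unrounded vowel, so the suffix is -ew, giving *aew*.
The last vowel of *nulo* is /o/, which is a rounded vowel, so the suffix is -u, giving *nulou*.

aew, nulou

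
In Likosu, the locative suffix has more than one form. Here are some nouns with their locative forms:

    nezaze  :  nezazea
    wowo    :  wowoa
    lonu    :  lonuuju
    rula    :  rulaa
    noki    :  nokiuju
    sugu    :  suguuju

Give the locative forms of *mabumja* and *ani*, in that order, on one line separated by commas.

The suffix is conditioned by the last vowel: -uju when the last vowel of the stem is a high vowel (*lonu*, *noki*, *sugu*); -a when the last vowel of the stem is a non-high vowel (*nezaze*, *wowo*, *rula*).
*mabumja* — last vowel /a/ (a non-high vowel) → -a → *mabumjaa*.
*ani* — last vowel /i/ (a high vowel) → -uju → *aniuju*.

mabumjaa, aniuju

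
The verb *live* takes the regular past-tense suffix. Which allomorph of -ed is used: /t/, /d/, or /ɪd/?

/d/

The stem *live* ends in a voiced sound other than /d/.
The -ed suffix is realized as /ɪd/ after /t, d/; as /t/ after other voiceless consonants; and as /d/ after other voiced sounds.
So -ed on *live* is pronounced /d/.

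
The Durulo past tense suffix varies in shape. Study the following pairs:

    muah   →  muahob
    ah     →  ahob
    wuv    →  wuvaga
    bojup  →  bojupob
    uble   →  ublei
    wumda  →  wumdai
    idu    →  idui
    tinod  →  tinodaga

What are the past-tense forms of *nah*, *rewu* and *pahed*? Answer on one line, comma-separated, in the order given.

nahob, rewui, pahedaga

The suffix is conditioned by the final sound: -ob when the stem ends in a voiceless consonant (*muah*, *ah*, *bojup*); -aga when the stem ends in a voiced consonant (*wuv*, *tinod*); -i when the stem ends in a vowel (*uble*, *wumda*, *idu*).
*nah*: final sound = /h/, a voiceless consonant → -ob → *nahob*.
*rewu*: final sound = /u/, a vowel → -i → *rewui*.
*pahed* — final sound /d/ (a voiced consonant) → -aga → *pahedaga*.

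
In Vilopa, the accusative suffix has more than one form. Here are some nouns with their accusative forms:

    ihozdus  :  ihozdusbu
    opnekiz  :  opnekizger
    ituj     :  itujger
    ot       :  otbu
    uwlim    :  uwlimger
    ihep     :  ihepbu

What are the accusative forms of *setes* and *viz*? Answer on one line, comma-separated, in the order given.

The pattern is voicing of the final consonant: -bu when the stem ends in a voiceless consonant (*ihozdus*, *ot*, *ihep*); -ger when the stem ends in a voiced consonant (*opnekiz*, *ituj*, *uwlim*).
The final consonant of *setes* is /s/, which is voiceless, so the suffix is -bu, giving *setesbu*.
*viz* — final consonant /z/ (voiced) → -ger → *vizger*.

setesbu, vizger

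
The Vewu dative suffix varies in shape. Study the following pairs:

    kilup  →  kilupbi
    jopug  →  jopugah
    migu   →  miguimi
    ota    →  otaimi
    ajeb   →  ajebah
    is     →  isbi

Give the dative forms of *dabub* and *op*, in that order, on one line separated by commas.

The suffix is conditioned by the final sound: -bi when the stem ends in a voiceless consonant (*kilup*, *is*); -ah when the stem ends in a voiced consonant (*jopug*, *ajeb*); -imi when the stem ends in a vowel (*migu*, *ota*).
*dabub*: final sound = /b/, a voiced consonant → -ah → *dabubah*.
*op* — final sound /p/ (a voiceless consonant) → -bi → *opbi*.

dabubah, opbi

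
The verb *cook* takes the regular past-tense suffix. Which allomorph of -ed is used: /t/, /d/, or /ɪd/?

/t/

The stem *cook* ends in a voiceless consonant other than /t/.
The -ed suffix is realized as /ɪd/ after /t, d/; as /t/ after other voiceless consonants; and as /d/ after other voiced sounds.
So -ed on *cook* is pronounced /t/.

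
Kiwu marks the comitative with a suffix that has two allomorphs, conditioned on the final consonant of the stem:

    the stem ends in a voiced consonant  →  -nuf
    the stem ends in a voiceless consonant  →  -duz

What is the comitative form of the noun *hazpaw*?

hazpawnuf

*hazpaw*: final consonant = /w/, voiced → -nuf → *hazpawnuf*.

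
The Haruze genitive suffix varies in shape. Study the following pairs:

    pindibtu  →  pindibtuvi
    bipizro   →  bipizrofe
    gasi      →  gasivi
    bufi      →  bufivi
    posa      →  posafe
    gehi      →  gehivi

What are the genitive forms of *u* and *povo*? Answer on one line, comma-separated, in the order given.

uvi, povofe

The alternation tracks the last vowel of the stem — -vi when the last vowel of the stem is a high vowel (*pindibtu*, *gasi*, *bufi*, *gehi*); -fe when the last vowel of the stem is a non-high vowel (*bipizro*, *posa*).
*u*: last vowel = /u/, a high vowel → -vi → *uvi*.
The last vowel of *povo* is /o/, which is a non-high vowel, so the suffix is -fe, giving *povofe*.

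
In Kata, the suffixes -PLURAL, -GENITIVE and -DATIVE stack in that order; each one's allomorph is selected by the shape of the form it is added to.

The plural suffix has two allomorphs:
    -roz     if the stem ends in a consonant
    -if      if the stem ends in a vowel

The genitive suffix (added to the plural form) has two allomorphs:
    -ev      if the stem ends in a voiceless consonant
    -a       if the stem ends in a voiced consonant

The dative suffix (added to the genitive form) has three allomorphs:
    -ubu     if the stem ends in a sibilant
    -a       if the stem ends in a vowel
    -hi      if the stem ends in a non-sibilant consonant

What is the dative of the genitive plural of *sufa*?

sufaifevhi

*sufa*: final sound = /a/, a vowel → -if → *sufaif*.
The plural form *sufaif* — final consonant /f/ (voiceless) → -ev → *sufaifev*.
The final sound of the genitive form *sufaifev* is /v/, which is a non-sibilant consonant, so the dative suffix is -hi, giving *sufaifevhi*.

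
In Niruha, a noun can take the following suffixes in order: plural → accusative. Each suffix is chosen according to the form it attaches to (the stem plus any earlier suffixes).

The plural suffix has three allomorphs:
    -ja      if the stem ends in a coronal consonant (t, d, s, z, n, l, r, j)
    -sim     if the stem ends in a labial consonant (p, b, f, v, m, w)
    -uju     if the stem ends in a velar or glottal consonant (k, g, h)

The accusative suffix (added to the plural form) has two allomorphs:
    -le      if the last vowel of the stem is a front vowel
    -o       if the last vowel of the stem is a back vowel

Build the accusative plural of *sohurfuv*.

*sohurfuv*: final consonant = /v/, labial → -sim → *sohurfuvsim*.
The plural form *sohurfuvsim* — last vowel /i/ (a front vowel) → -le → *sohurfuvsimle*.

sohurfuvsimle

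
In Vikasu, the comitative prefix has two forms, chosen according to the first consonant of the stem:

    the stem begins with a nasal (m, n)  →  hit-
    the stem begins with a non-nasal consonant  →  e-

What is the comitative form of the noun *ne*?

The first consonant of *ne* is /n/, which is a nasal, so the prefix is hit-, giving *hitne*.

hitne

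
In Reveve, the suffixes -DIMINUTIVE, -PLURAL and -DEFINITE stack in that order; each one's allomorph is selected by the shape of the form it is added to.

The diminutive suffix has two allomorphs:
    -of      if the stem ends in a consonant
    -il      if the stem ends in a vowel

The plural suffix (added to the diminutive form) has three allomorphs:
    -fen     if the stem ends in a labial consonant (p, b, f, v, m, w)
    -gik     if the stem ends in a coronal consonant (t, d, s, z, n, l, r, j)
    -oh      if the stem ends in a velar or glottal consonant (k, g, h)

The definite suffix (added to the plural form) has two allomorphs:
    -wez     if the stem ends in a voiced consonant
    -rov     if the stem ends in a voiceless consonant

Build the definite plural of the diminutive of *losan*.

The final sound of *losan* is /n/, which is a consonant, so the diminutive suffix is -of, giving *losanof*.
The diminutive form *losanof* — final consonant /f/ (labial) → -fen → *losanoffen*.
The final consonant of the plural form *losanoffen* is /n/, which is voiced, so the definite suffix is -wez, giving *losanoffenwez*.

losanoffenwez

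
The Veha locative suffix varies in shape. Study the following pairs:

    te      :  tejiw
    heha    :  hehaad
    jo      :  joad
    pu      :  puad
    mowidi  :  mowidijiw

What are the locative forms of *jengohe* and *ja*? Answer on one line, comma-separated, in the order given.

jengohejiw, jaad

The suffix is conditioned by the last vowel: -jiw when the last vowel of the stem is a front vowel (*te*, *mowidi*); -ad when the last vowel of the stem is a back vowel (*heha*, *jo*, *pu*).
Since the last vowel of *jengohe* is /e/ (a front vowel), it takes -jiw, giving *jengohejiw*.
The last vowel of *ja* is /a/, which is a back vowel, so the suffix is -ad, giving *jaad*.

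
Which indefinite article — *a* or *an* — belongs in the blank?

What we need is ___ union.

The indefinite article is chosen by the initial *sound* of the following word, not its spelling.
*union* begins with the sound /juː/ (u pronounced /juː/) — a consonant sound.
So the article is *a*: What we need is a union.

a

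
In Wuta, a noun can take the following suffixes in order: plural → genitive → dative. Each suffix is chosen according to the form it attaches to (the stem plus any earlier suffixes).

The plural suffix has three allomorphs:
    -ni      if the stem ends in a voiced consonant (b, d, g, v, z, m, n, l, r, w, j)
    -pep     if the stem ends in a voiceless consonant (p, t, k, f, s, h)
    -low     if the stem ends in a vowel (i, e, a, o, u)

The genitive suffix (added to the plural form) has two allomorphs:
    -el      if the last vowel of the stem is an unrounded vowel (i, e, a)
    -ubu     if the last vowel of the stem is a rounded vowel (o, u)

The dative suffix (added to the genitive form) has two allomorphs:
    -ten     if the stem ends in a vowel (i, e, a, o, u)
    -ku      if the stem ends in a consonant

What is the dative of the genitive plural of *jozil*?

*jozil*: final sound = /l/, a voiced consonant → -ni → *jozilni*.
Since the last vowel of the plural form *jozilni* is /i/ (an unrounded vowel), it takes -el, giving *jozilniel*.
The genitive form *jozilniel* — final sound /l/ (a consonant) → -ku → *jozilnielku*.

jozilnielku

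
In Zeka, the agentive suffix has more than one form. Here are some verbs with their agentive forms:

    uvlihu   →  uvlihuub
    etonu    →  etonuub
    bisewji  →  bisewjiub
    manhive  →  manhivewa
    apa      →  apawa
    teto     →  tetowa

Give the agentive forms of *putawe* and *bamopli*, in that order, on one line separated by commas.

The pattern is height harmony: -ub when the last vowel of the stem is a high vowel (*uvlihu*, *etonu*, *bisewji*); -wa when the last vowel of the stem is a non-high vowel (*manhive*, *apa*, *teto*).
Since the last vowel of *putawe* is /e/ (a non-high vowel), it takes -wa, giving *putawewa*.
Since the last vowel of *bamopli* is /i/ (a high vowel), it takes -ub, giving *bamopliub*.

putawewa, bamopliub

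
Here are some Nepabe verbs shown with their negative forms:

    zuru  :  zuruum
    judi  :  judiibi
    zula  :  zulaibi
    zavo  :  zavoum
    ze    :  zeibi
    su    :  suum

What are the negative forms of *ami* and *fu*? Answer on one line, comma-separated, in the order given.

amiibi, fuum

The suffix is conditioned by the last vowel: -um when the last vowel of the stem is a rounded vowel (*zuru*, *zavo*, *su*); -ibi when the last vowel of the stem is an unrounded vowel (*judi*, *zula*, *ze*).
*ami*: last vowel = /i/, an unrounded vowel → -ibi → *amiibi*.
The last vowel of *fu* is /u/, which is a rounded vowel, so the suffix is -um, giving *fuum*.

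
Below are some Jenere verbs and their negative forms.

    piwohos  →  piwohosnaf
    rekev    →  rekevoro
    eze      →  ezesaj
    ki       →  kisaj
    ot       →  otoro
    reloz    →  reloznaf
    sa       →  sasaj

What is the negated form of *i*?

The pattern is sibilance of the final sound: -naf when the stem ends in a sibilant (*piwohos*, *reloz*); -oro when the stem ends in a non-sibilant consonant (*rekev*, *ot*); -saj when the stem ends in a vowel (*eze*, *ki*, *sa*).
Since the final sound of *i* is /i/ (a vowel), it takes -saj, giving *isaj*.

isaj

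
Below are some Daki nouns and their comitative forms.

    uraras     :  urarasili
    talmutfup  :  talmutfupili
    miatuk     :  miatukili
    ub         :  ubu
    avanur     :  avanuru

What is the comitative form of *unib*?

The pattern is voicing of the final consonant: -ili when the stem ends in a voiceless consonant (*uraras*, *talmutfup*, *miatuk*); -u when the stem ends in a voiced consonant (*ub*, *avanur*).
*unib* — final consonant /b/ (voiced) → -u → *unibu*.

unibu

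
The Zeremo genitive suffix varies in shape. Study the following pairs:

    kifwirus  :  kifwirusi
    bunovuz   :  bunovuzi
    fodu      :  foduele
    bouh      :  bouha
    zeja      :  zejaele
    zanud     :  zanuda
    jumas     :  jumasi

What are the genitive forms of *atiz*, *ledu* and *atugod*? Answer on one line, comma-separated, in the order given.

atizi, leduele, atugoda

The pattern is sibilance of the final sound: -i when the stem ends in a sibilant (*kifwirus*, *bunovuz*, *jumas*); -a when the stem ends in a non-sibilant consonant (*bouh*, *zanud*); -ele when the stem ends in a vowel (*fodu*, *zeja*).
*atiz*: final sound = /z/, a sibilant → -i → *atizi*.
Since the final sound of *ledu* is /u/ (a vowel), it takes -ele, giving *leduele*.
Since the final sound of *atugod* is /d/ (a non-sibilant consonant), it takes -a, giving *atugoda*.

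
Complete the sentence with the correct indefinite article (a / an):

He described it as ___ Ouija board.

The indefinite article is chosen by the initial *sound* of the following word, not its spelling.
*Ouija* begins with the sound /wiː/ (pronounced /ˈwiːdʒə/) — a consonant sound.
So the article is *a*: He described it as a Ouija board.

a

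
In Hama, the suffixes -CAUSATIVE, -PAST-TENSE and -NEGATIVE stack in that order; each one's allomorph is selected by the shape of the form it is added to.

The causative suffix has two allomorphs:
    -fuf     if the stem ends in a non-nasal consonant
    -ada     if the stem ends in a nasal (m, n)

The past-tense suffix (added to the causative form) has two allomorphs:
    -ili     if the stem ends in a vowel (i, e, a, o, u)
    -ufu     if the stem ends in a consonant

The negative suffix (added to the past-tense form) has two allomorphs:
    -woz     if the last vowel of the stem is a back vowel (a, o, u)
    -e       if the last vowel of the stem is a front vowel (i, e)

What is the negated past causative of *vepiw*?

vepiwfufufuwoz

*vepiw* — final consonant /w/ (non-nasal) → -fuf → *vepiwfuf*.
Since the final sound of the causative form *vepiwfuf* is /f/ (a consonant), it takes -ufu, giving *vepiwfufufu*.
The last vowel of the past-tense form *vepiwfufufu* is /u/, which is a back vowel, so the negative suffix is -woz, giving *vepiwfufufuwoz*.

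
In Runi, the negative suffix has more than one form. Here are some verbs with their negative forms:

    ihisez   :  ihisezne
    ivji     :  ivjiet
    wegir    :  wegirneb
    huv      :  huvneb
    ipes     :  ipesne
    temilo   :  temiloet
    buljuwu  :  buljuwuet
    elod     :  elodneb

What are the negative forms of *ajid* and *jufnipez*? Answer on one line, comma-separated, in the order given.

ajidneb, jufnipezne

Looking at the final sound of each stem: -ne when the stem ends in a sibilant (*ihisez*, *ipes*); -neb when the stem ends in a non-sibilant consonant (*wegir*, *huv*, *elod*); -et when the stem ends in a vowel (*ivji*, *temilo*, *buljuwu*).
Since the final sound of *ajid* is /d/ (a non-sibilant consonant), it takes -neb, giving *ajidneb*.
*jufnipez*: final sound = /z/, a sibilant → -ne → *jufnipezne*.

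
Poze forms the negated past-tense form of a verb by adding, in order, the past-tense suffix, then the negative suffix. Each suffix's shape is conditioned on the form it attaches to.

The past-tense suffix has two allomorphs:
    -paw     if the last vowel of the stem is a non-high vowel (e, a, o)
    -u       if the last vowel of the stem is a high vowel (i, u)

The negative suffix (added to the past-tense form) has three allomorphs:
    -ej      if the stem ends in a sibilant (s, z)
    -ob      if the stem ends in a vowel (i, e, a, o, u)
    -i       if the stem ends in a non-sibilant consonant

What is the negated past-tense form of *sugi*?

The last vowel of *sugi* is /i/, which is a high vowel, so the past-tense suffix is -u, giving *sugiu*.
The past-tense form *sugiu* — final sound /u/ (a vowel) → -ob → *sugiuob*.

sugiuob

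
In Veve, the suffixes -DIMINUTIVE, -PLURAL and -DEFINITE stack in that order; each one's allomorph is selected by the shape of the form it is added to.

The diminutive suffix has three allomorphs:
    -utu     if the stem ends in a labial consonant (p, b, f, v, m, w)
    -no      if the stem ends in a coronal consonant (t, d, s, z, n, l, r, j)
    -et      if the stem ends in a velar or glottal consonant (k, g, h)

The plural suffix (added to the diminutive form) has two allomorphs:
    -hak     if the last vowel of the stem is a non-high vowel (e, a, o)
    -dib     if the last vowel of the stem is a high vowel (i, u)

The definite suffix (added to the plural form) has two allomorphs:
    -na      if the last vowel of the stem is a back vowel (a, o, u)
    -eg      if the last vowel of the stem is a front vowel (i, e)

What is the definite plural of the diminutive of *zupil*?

zupilnohakna

*zupil* — final consonant /l/ (coronal) → -no → *zupilno*.
Since the last vowel of the diminutive form *zupilno* is /o/ (a non-high vowel), it takes -hak, giving *zupilnohak*.
The plural form *zupilnohak*: last vowel = /a/, a back vowel → -na → *zupilnohakna*.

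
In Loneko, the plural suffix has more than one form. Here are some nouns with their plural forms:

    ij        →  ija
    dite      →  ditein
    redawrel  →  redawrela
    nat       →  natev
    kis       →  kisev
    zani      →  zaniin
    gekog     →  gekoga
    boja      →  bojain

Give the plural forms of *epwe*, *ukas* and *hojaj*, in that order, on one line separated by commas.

epwein, ukasev, hojaja

Looking at the final sound of each stem: -ev when the stem ends in a voiceless consonant (*nat*, *kis*); -a when the stem ends in a voiced consonant (*ij*, *redawrel*, *gekog*); -in when the stem ends in a vowel (*dite*, *zani*, *boja*).
The final sound of *epwe* is /e/, which is a vowel, so the suffix is -in, giving *epwein*.
*ukas*: final sound = /s/, a voiceless consonant → -ev → *ukasev*.
Since the final sound of *hojaj* is /j/ (a voiced consonant), it takes -a, giving *hojaja*.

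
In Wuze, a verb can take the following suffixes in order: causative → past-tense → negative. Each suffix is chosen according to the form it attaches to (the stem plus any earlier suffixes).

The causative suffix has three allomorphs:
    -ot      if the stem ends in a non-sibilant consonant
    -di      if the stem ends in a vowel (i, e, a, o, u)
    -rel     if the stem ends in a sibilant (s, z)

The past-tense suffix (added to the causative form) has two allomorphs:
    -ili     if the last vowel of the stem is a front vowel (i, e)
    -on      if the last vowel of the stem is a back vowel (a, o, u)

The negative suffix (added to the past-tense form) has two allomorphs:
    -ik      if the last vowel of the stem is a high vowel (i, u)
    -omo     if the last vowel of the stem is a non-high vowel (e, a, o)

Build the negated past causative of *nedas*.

*nedas* — final sound /s/ (a sibilant) → -rel → *nedasrel*.
Since the last vowel of the causative form *nedasrel* is /e/ (a front vowel), it takes -ili, giving *nedasrelili*.
The last vowel of the past-tense form *nedasrelili* is /i/, which is a high vowel, so the negative suffix is -ik, giving *nedasreliliik*.

nedasreliliik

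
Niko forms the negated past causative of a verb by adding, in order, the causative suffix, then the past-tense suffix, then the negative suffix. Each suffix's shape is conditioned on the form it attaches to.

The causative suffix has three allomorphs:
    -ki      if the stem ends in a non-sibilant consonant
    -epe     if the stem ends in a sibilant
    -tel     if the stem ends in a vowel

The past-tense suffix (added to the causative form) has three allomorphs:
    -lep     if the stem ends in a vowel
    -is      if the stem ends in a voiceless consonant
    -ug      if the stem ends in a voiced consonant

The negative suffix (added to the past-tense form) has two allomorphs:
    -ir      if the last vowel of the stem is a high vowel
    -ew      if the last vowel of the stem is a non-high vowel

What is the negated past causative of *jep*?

Since the final sound of *jep* is /p/ (a non-sibilant consonant), it takes -ki, giving *jepki*.
The final sound of the causative form *jepki* is /i/, which is a vowel, so the past-tense suffix is -lep, giving *jepkilep*.
The past-tense form *jepkilep*: last vowel = /e/, a non-high vowel → -ew → *jepkilepew*.

jepkilepew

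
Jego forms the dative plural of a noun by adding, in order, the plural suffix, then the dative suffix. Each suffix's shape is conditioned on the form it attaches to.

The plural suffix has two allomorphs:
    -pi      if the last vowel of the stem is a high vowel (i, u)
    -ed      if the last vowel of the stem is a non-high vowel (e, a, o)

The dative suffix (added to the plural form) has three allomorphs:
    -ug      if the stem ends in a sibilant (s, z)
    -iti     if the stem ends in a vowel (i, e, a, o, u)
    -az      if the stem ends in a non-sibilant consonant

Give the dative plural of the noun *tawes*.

The last vowel of *tawes* is /e/, which is a non-high vowel, so the plural suffix is -ed, giving *tawesed*.
The plural form *tawesed* — final sound /d/ (a non-sibilant consonant) → -az → *tawesedaz*.

tawesedaz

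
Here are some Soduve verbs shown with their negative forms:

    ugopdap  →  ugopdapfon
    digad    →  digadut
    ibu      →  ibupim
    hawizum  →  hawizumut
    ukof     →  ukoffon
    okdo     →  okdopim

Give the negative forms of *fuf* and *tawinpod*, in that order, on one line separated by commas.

fuffon, tawinpodut

The suffix is conditioned by the final sound: -fon when the stem ends in a voiceless consonant (*ugopdap*, *ukof*); -ut when the stem ends in a voiced consonant (*digad*, *hawizum*); -pim when the stem ends in a vowel (*ibu*, *okdo*).
*fuf*: final sound = /f/, a voiceless consonant → -fon → *fuffon*.
The final sound of *tawinpod* is /d/, which is a voiced consonant, so the suffix is -ut, giving *tawinpodut*.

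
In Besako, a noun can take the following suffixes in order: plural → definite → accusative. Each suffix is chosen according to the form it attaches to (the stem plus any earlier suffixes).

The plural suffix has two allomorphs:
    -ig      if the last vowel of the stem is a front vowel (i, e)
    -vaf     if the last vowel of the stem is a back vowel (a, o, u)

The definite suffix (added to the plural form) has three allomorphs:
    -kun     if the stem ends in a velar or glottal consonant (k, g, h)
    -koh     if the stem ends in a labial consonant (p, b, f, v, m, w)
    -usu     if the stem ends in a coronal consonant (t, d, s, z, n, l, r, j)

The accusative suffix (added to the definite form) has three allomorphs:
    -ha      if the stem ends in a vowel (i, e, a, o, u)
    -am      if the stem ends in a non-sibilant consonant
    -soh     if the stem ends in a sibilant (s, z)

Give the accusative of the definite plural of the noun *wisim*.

Since the last vowel of *wisim* is /i/ (a front vowel), it takes -ig, giving *wisimig*.
The final consonant of the plural form *wisimig* is /g/, which is velar/glottal, so the definite suffix is -kun, giving *wisimigkun*.
The final sound of the definite form *wisimigkun* is /n/, which is a non-sibilant consonant, so the accusative suffix is -am, giving *wisimigkunam*.

wisimigkunam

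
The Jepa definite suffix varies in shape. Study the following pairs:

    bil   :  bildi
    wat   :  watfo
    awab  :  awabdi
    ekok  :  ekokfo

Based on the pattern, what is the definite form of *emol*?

emoldi

The suffix is conditioned by the final consonant: -fo when the stem ends in a voiceless consonant (*wat*, *ekok*); -di when the stem ends in a voiced consonant (*bil*, *awab*).
Since the final consonant of *emol* is /l/ (voiced), it takes -di, giving *emoldi*.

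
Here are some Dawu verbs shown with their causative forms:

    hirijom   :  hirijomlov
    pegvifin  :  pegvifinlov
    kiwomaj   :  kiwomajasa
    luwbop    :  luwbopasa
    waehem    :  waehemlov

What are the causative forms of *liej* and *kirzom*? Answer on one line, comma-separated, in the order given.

liejasa, kirzomlov

Looking at the final consonant of each stem: -lov when the stem ends in a nasal (*hirijom*, *pegvifin*, *waehem*); -asa when the stem ends in a non-nasal consonant (*kiwomaj*, *luwbop*).
*liej*: final consonant = /j/, non-nasal → -asa → *liejasa*.
Since the final consonant of *kirzom* is /m/ (a nasal), it takes -lov, giving *kirzomlov*.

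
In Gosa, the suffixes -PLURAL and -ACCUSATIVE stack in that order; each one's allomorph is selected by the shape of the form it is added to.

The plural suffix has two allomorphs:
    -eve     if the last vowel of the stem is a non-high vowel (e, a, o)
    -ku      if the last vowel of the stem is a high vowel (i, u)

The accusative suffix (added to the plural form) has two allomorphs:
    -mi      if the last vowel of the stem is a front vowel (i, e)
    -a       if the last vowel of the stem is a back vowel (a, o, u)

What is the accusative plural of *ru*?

The last vowel of *ru* is /u/, which is a high vowel, so the plural suffix is -ku, giving *ruku*.
The last vowel of the plural form *ruku* is /u/, which is a back vowel, so the accusative suffix is -a, giving *rukua*.

rukua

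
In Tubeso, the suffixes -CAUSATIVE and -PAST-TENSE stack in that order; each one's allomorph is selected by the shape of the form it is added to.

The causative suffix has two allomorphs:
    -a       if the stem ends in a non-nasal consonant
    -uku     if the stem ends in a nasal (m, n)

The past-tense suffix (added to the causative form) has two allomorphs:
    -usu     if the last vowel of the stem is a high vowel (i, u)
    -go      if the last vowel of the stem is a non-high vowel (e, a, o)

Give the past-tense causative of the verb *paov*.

The final consonant of *paov* is /v/, which is non-nasal, so the causative suffix is -a, giving *paova*.
Since the last vowel of the causative form *paova* is /a/ (a non-high vowel), it takes -go, giving *paovago*.

paovago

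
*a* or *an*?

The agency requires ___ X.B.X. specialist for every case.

The indefinite article is chosen by the initial *sound* of the following word, not its spelling.
The initialism *X.B.X.* is read letter by letter; the first letter, X, is pronounced /ɛks/, which begins with a vowel sound.
So the article is *an*: The agency requires an X.B.X. specialist for every case.

an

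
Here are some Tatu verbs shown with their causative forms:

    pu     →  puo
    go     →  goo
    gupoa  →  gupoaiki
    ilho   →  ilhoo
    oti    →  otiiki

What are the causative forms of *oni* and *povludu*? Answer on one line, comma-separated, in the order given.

oniiki, povluduo

The suffix is conditioned by the last vowel: -o when the last vowel of the stem is a rounded vowel (*pu*, *go*, *ilho*); -iki when the last vowel of the stem is an unrounded vowel (*gupoa*, *oti*).
*oni*: last vowel = /i/, an unrounded vowel → -iki → *oniiki*.
*povludu*: last vowel = /u/, a rounded vowel → -o → *povluduo*.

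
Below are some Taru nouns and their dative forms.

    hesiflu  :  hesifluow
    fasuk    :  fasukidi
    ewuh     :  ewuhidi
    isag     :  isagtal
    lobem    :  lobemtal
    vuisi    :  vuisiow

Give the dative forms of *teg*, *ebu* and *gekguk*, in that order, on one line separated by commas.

Looking at the final sound of each stem: -idi when the stem ends in a voiceless consonant (*fasuk*, *ewuh*); -tal when the stem ends in a voiced consonant (*isag*, *lobem*); -ow when the stem ends in a vowel (*hesiflu*, *vuisi*).
*teg* — final sound /g/ (a voiced consonant) → -tal → *tegtal*.
*ebu* — final sound /u/ (a vowel) → -ow → *ebuow*.
*gekguk* — final sound /k/ (a voiceless consonant) → -idi → *gekgukidi*.

tegtal, ebuow, gekgukidi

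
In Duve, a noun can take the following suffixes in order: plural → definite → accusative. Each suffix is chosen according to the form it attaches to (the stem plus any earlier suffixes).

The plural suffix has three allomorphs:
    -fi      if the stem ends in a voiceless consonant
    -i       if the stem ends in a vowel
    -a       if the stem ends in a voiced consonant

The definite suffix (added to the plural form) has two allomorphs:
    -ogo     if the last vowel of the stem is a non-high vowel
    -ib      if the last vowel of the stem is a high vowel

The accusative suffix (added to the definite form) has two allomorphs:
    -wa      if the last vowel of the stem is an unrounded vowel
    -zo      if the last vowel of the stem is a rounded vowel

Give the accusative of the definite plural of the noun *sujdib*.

The final sound of *sujdib* is /b/, which is a voiced consonant, so the plural suffix is -a, giving *sujdiba*.
The last vowel of the plural form *sujdiba* is /a/, which is a non-high vowel, so the definite suffix is -ogo, giving *sujdibaogo*.
The definite form *sujdibaogo*: last vowel = /o/, a rounded vowel → -zo → *sujdibaogozo*.

sujdibaogozo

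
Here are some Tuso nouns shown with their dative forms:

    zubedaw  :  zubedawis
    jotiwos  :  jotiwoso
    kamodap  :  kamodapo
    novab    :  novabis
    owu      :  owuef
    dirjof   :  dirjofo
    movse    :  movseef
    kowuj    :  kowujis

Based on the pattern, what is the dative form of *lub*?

The alternation tracks the final sound of the stem — -o when the stem ends in a voiceless consonant (*jotiwos*, *kamodap*, *dirjof*); -is when the stem ends in a voiced consonant (*zubedaw*, *novab*, *kowuj*); -ef when the stem ends in a vowel (*owu*, *movse*).
*lub*: final sound = /b/, a voiced consonant → -is → *lubis*.

lubis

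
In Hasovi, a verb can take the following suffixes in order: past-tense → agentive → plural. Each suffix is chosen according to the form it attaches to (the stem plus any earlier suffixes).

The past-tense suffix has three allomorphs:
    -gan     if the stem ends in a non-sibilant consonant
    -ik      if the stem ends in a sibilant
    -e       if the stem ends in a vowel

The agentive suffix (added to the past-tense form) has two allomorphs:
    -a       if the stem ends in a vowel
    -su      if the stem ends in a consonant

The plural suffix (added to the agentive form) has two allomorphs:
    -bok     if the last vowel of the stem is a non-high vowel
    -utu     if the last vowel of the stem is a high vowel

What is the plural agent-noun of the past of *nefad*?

nefadgansuutu

The final sound of *nefad* is /d/, which is a non-sibilant consonant, so the past-tense suffix is -gan, giving *nefadgan*.
The past-tense form *nefadgan*: final sound = /n/, a consonant → -su → *nefadgansu*.
The agentive form *nefadgansu*: last vowel = /u/, a high vowel → -utu → *nefadgansuutu*.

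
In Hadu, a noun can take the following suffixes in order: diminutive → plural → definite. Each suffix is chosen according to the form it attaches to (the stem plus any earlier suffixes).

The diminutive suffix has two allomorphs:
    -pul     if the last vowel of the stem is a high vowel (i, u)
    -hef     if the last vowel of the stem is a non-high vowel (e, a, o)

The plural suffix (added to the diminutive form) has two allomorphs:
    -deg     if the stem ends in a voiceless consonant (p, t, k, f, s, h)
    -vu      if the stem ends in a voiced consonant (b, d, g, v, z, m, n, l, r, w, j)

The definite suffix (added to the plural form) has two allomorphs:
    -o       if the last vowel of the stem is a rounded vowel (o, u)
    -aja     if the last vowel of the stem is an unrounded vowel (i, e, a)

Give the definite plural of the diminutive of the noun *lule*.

lulehefdegaja

Since the last vowel of *lule* is /e/ (a non-high vowel), it takes -hef, giving *lulehef*.
The diminutive form *lulehef* — final consonant /f/ (voiceless) → -deg → *lulehefdeg*.
The plural form *lulehefdeg*: last vowel = /e/, an unrounded vowel → -aja → *lulehefdegaja*.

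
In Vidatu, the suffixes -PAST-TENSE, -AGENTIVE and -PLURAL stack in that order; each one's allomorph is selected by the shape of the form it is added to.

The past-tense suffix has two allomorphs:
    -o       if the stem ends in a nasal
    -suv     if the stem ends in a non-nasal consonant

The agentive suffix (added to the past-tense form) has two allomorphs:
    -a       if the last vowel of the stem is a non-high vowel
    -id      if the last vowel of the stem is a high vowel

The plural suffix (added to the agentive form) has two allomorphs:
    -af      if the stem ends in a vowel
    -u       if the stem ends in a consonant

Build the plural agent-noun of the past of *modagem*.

Since the final consonant of *modagem* is /m/ (a nasal), it takes -o, giving *modagemo*.
The past-tense form *modagemo* — last vowel /o/ (a non-high vowel) → -a → *modagemoa*.
The final sound of the agentive form *modagemoa* is /a/, which is a vowel, so the plural suffix is -af, giving *modagemoaaf*.

modagemoaaf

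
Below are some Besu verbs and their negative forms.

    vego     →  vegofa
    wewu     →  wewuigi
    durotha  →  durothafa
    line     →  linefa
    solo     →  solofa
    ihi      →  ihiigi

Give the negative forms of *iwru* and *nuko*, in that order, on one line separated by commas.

The pattern is height harmony: -igi when the last vowel of the stem is a high vowel (*wewu*, *ihi*); -fa when the last vowel of the stem is a non-high vowel (*vego*, *durotha*, *line*, *solo*).
*iwru*: last vowel = /u/, a high vowel → -igi → *iwruigi*.
*nuko*: last vowel = /o/, a non-high vowel → -fa → *nukofa*.

iwruigi, nukofa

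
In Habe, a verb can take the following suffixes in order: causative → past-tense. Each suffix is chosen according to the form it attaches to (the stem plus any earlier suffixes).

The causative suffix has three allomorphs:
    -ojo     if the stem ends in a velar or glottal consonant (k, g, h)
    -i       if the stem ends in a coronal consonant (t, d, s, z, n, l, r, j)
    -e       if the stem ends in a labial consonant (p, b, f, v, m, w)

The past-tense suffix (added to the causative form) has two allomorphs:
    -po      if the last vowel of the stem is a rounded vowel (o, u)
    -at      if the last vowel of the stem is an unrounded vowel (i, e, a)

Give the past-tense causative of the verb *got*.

The final consonant of *got* is /t/, which is coronal, so the causative suffix is -i, giving *goti*.
Since the last vowel of the causative form *goti* is /i/ (an unrounded vowel), it takes -at, giving *gotiat*.

gotiat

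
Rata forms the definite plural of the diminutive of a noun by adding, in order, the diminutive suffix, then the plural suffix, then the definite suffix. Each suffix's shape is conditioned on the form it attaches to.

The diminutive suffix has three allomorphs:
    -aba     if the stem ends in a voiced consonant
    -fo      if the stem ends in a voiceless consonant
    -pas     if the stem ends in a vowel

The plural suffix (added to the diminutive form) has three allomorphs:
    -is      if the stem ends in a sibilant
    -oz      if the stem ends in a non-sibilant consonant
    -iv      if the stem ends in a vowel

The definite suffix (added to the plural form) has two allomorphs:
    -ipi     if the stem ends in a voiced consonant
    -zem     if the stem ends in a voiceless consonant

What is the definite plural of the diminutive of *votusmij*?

*votusmij* — final sound /j/ (a voiced consonant) → -aba → *votusmijaba*.
The diminutive form *votusmijaba* — final sound /a/ (a vowel) → -iv → *votusmijabaiv*.
The plural form *votusmijabaiv* — final consonant /v/ (voiced) → -ipi → *votusmijabaivipi*.

votusmijabaivipi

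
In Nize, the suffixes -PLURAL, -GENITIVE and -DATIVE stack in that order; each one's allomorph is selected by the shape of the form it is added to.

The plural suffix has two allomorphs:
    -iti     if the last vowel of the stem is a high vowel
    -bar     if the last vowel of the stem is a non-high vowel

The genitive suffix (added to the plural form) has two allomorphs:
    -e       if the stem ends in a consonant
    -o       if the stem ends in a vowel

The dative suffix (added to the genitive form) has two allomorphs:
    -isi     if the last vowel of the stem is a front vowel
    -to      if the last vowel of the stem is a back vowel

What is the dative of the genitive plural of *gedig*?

*gedig*: last vowel = /i/, a high vowel → -iti → *gedigiti*.
The plural form *gedigiti*: final sound = /i/, a vowel → -o → *gedigitio*.
The last vowel of the genitive form *gedigitio* is /o/, which is a back vowel, so the dative suffix is -to, giving *gedigitioto*.

gedigitioto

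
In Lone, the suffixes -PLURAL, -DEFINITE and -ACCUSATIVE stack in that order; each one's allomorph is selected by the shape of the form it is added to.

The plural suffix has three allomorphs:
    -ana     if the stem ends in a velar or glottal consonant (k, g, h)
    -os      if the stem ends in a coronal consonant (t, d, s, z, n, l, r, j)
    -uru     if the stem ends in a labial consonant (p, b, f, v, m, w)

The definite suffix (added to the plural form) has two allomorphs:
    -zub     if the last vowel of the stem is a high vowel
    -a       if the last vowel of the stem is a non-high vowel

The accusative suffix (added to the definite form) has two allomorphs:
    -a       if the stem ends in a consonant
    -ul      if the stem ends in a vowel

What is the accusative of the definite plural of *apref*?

*apref*: final consonant = /f/, labial → -uru → *aprefuru*.
The plural form *aprefuru*: last vowel = /u/, a high vowel → -zub → *aprefuruzub*.
The definite form *aprefuruzub*: final sound = /b/, a consonant → -a → *aprefuruzuba*.

aprefuruzuba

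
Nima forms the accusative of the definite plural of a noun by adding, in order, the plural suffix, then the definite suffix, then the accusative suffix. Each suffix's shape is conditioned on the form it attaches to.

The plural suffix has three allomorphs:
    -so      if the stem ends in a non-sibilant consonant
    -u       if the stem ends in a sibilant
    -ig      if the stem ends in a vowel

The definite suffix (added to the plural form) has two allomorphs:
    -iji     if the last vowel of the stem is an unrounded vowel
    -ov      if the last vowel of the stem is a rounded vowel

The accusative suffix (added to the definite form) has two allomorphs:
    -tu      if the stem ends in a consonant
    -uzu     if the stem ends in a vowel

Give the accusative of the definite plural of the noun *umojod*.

The final sound of *umojod* is /d/, which is a non-sibilant consonant, so the plural suffix is -so, giving *umojodso*.
The plural form *umojodso* — last vowel /o/ (a rounded vowel) → -ov → *umojodsoov*.
The definite form *umojodsoov* — final sound /v/ (a consonant) → -tu → *umojodsoovtu*.

umojodsoovtu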